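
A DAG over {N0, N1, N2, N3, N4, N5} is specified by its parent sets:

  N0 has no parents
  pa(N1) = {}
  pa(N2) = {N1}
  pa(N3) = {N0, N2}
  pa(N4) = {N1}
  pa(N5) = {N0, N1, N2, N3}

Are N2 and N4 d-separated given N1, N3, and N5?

Enumerating the 4 paths from N2 to N4 and testing each for blocking by {N1, N3, N5}:
  1. N2 → N3 ← N0 → N5 ← N1 → N4 — N3:collider[open]; N0:fork[open]; N5:collider[open]; N1:fork[blocks] ⇒ blocked
  2. N2 → N3 → N5 ← N1 → N4 — N3:chain[blocks]; N5:collider[open]; N1:fork[blocks] ⇒ blocked
  3. N2 ← N1 → N4 — N1:fork[blocks] ⇒ blocked
  4. N2 → N5 ← N1 → N4 — N5:collider[open]; N1:fork[blocks] ⇒ blocked
Every path is blocked, so N2 and N4 are d-separated given {N1, N3, N5}.

Yes — N2 and N4 are d-separated given {N1, N3, N5}.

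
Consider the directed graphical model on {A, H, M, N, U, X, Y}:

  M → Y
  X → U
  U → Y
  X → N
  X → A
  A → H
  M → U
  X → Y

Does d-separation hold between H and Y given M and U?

3 paths connect H and Y; each must be blocked for d-separation to hold:
  1. H ← A ← X → Y — A:chain[open]; X:fork[open] ⇒ active
  2. H ← A ← X → U ← M → Y — A:chain[open]; X:fork[open]; U:collider[open]; M:fork[blocks] ⇒ blocked
  3. H ← A ← X → U → Y — A:chain[open]; X:fork[open]; U:chain[blocks] ⇒ blocked
Since the path H ← A ← X → Y is active, H and Y are not d-separated given {M, U}.

No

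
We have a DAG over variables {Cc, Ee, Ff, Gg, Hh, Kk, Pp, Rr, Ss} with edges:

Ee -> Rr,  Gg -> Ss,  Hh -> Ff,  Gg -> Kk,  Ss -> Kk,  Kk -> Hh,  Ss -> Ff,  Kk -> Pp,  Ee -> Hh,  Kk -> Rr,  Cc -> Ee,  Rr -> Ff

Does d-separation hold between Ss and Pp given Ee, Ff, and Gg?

There are 6 undirected paths between Ss and Pp; checking each against the conditioning set {Ee, Ff, Gg}:
Path 1: Ss ← Gg → Kk → Pp
  Gg is a fork here and Gg is conditioned on, so the path is blocked at Gg.
Path 2: Ss → Kk → Pp
  Kk is a chain and Kk is not conditioned on — no node blocks this path, so it is active.
Path 3: Ss → Ff ← Rr ← Kk → Pp
  Ff is a collider and Ff is conditioned on, which opens it; Rr is a chain and Rr is not conditioned on; Kk is a fork and Kk is not conditioned on — no node blocks this path, so it is active.
Path 4: Ss → Ff ← Rr ← Ee → Hh ← Kk → Pp
  Ee is a fork here and Ee is conditioned on, so the path is blocked at Ee.
Path 5: Ss → Ff ← Hh ← Kk → Pp
  Ff is a collider and Ff is conditioned on, which opens it; Hh is a chain and Hh is not conditioned on; Kk is a fork and Kk is not conditioned on — no node blocks this path, so it is active.
Path 6: Ss → Ff ← Hh ← Ee → Rr ← Kk → Pp
  Ee is a fork here and Ee is conditioned on, so the path is blocked at Ee.
At least one path is unblocked, so d-separation fails.

No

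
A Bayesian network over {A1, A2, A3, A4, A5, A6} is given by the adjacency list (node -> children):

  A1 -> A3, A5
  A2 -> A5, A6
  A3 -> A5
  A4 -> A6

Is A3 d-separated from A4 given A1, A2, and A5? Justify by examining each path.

Yes

Enumerating the 2 paths from A3 to A4 and testing each for blocking by {A1, A2, A5}:
  1. A3 → A5 ← A2 → A6 ← A4 — A5:collider[open]; A2:fork[blocks]; A6:collider[blocks] ⇒ blocked
  2. A3 ← A1 → A5 ← A2 → A6 ← A4 — A1:fork[blocks]; A5:collider[open]; A2:fork[blocks]; A6:collider[blocks] ⇒ blocked
All paths are blocked; A3 ⊥ A4 | {A1, A2, A5} holds.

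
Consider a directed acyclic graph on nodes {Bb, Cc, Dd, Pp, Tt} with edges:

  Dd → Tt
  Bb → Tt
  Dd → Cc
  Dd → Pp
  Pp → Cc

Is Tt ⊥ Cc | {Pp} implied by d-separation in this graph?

There are 2 undirected paths between Tt and Cc; checking each against the conditioning set {Pp}:
Path 1: Tt ← Dd → Pp → Cc
  Pp is a chain here and Pp is conditioned on, so the path is blocked at Pp.
Path 2: Tt ← Dd → Cc
  Dd is a fork and Dd is not conditioned on — no node blocks this path, so it is active.
At least one path is unblocked, so d-separation fails.

No — Tt and Cc are not d-separated given {Pp}.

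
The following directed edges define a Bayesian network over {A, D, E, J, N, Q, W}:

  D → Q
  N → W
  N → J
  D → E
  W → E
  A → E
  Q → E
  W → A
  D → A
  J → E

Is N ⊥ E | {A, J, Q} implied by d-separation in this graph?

Enumerating the 5 paths from N to E and testing each for blocking by {A, J, Q}:
Path 1: N → W → A ← D → Q → E
  Q is a chain here and Q is conditioned on, so the path is blocked at Q.
Path 2: N → W → A ← D → E
  W is a chain and W is not conditioned on; A is a collider and A is conditioned on, which opens it; D is a fork and D is not conditioned on — no node blocks this path, so it is active.
Path 3: N → W → A → E
  A is a chain here and A is conditioned on, so the path is blocked at A.
Path 4: N → W → E
  W is a chain and W is not conditioned on — no node blocks this path, so it is active.
Path 5: N → J → E
  J is a chain here and J is conditioned on, so the path is blocked at J.
Because an active path exists, N and E are not d-separated.

No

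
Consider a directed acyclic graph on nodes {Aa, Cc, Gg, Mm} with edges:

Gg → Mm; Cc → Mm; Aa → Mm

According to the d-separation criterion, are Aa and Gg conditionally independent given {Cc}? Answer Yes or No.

Yes

Only one path connects Aa and Gg:
Path 1: Aa → Mm ← Gg
  Mm is a collider here and neither Mm nor any of its descendants is conditioned on, so the collider stays closed — the path is blocked at Mm.
Every path is blocked, so Aa and Gg are d-separated given {Cc}.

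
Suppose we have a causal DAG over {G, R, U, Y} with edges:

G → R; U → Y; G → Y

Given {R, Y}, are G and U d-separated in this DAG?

There is one path between G and U:
Path 1: G → Y ← U
  Y is a collider and Y is conditioned on, which opens it — no node blocks this path, so it is active.
Since the path G → Y ← U is active, G and U are not d-separated given {R, Y}.

No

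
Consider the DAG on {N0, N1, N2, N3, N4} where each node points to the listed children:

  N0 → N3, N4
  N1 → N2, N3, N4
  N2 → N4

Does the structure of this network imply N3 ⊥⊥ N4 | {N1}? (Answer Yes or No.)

There are 3 undirected paths between N3 and N4; checking each against the conditioning set {N1}:
Path 1: N3 ← N0 → N4
  N0 is a fork and N0 is not conditioned on — no node blocks this path, so it is active.
Path 2: N3 ← N1 → N2 → N4
  N1 is a fork here and N1 is conditioned on, so the path is blocked at N1.
Path 3: N3 ← N1 → N4
  N1 is a fork here and N1 is conditioned on, so the path is blocked at N1.
At least one path is unblocked, so d-separation fails.

No — N3 and N4 are not d-separated given {N1}.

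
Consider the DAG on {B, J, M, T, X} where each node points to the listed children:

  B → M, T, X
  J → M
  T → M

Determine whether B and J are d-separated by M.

No — B and J are not d-separated given {M}.

Enumerating the 2 paths from B to J and testing each for blocking by {M}:
  1. B → M ← J — M:collider[open] ⇒ active
  2. B → T → M ← J — T:chain[open]; M:collider[open] ⇒ active
Since the path B → M ← J is active, B and J are not d-separated given {M}.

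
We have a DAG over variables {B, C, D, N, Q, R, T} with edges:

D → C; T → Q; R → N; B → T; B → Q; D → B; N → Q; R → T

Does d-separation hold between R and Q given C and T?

There are 3 undirected paths between R and Q; checking each against the conditioning set {C, T}:
Path 1: R → N → Q
  N is a chain and N is not conditioned on — no node blocks this path, so it is active.
Path 2: R → T → Q
  T is a chain here and T is conditioned on, so the path is blocked at T.
Path 3: R → T ← B → Q
  T is a collider and T is conditioned on, which opens it; B is a fork and B is not conditioned on — no node blocks this path, so it is active.
Because an active path exists, R and Q are not d-separated.

No — R and Q are not d-separated given {C, T}.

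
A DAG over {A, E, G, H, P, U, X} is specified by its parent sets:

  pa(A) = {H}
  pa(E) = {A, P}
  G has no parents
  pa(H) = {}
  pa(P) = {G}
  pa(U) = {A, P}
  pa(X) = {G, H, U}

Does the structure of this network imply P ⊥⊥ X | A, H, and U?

No

Enumerating the 5 paths from P to X and testing each for blocking by {A, H, U}:
Path 1: P → U → X
  U is a chain here and U is conditioned on, so the path is blocked at U.
Path 2: P → U ← A ← H → X
  A is a chain here and A is conditioned on, so the path is blocked at A.
Path 3: P ← G → X
  G is a fork and G is not conditioned on — no node blocks this path, so it is active.
Path 4: P → E ← A → U → X
  E is a collider here and neither E nor any of its descendants is conditioned on, so the collider stays closed — the path is blocked at E.
Path 5: P → E ← A ← H → X
  E is a collider here and neither E nor any of its descendants is conditioned on, so the collider stays closed — the path is blocked at E.
Since the path P ← G → X is active, P and X are not d-separated given {A, H, U}.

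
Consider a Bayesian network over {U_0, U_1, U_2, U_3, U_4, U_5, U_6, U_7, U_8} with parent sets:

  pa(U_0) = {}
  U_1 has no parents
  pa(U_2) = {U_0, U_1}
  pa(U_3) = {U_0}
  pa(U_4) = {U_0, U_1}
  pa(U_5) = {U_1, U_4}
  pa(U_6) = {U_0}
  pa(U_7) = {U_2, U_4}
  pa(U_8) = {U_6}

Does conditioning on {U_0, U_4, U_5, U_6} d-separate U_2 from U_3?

4 paths connect U_2 and U_3; each must be blocked for d-separation to hold:
  1. U_2 ← U_1 → U_4 ← U_0 → U_3 — U_1:fork[open]; U_4:collider[open]; U_0:fork[blocks] ⇒ blocked
  2. U_2 ← U_1 → U_5 ← U_4 ← U_0 → U_3 — U_1:fork[open]; U_5:collider[open]; U_4:chain[blocks]; U_0:fork[blocks] ⇒ blocked
  3. U_2 → U_7 ← U_4 ← U_0 → U_3 — U_7:collider[blocks]; U_4:chain[blocks]; U_0:fork[blocks] ⇒ blocked
  4. U_2 ← U_0 → U_3 — U_0:fork[blocks] ⇒ blocked
Since every path is blocked, d-separation holds.

Yes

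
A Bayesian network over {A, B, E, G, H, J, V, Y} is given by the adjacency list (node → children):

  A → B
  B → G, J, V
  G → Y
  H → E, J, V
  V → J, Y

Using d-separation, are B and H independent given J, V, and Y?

Enumerating the 6 paths from B to H and testing each for blocking by {J, V, Y}:
Path 1: B → J ← H
  J is a collider and J is conditioned on, which opens it — no node blocks this path, so it is active.
Path 2: B → J ← V ← H
  V is a chain here and V is conditioned on, so the path is blocked at V.
Path 3: B → G → Y ← V → J ← H
  V is a fork here and V is conditioned on, so the path is blocked at V.
Path 4: B → G → Y ← V ← H
  V is a chain here and V is conditioned on, so the path is blocked at V.
Path 5: B → V → J ← H
  V is a chain here and V is conditioned on, so the path is blocked at V.
Path 6: B → V ← H
  V is a collider and V is conditioned on, which opens it — no node blocks this path, so it is active.
Because an active path exists, B and H are not d-separated.

No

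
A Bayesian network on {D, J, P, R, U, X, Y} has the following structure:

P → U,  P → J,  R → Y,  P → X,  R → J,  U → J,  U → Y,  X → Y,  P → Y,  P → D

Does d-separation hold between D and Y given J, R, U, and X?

There are 6 undirected paths between D and Y; checking each against the conditioning set {J, R, U, X}:
  1. D ← P → Y — P:fork[open] ⇒ active
  2. D ← P → J ← R → Y — P:fork[open]; J:collider[open]; R:fork[blocks] ⇒ blocked
  3. D ← P → J ← U → Y — P:fork[open]; J:collider[open]; U:fork[blocks] ⇒ blocked
  4. D ← P → X → Y — P:fork[open]; X:chain[blocks] ⇒ blocked
  5. D ← P → U → Y — P:fork[open]; U:chain[blocks] ⇒ blocked
  6. D ← P → U → J ← R → Y — P:fork[open]; U:chain[blocks]; J:collider[open]; R:fork[blocks] ⇒ blocked
Since the path D ← P → Y is active, D and Y are not d-separated given {J, R, U, X}.

No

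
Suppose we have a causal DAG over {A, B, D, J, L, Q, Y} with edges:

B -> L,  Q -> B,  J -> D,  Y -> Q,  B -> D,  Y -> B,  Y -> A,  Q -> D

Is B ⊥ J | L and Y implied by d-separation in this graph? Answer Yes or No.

There are 3 undirected paths between B and J; checking each against the conditioning set {L, Y}:
Path 1: B → D ← J
  D is a collider here and neither D nor any of its descendants is conditioned on, so the collider stays closed — the path is blocked at D.
Path 2: B ← Q → D ← J
  D is a collider here and neither D nor any of its descendants is conditioned on, so the collider stays closed — the path is blocked at D.
Path 3: B ← Y → Q → D ← J
  Y is a fork here and Y is conditioned on, so the path is blocked at Y.
Every path is blocked, so B and J are d-separated given {L, Y}.

Yes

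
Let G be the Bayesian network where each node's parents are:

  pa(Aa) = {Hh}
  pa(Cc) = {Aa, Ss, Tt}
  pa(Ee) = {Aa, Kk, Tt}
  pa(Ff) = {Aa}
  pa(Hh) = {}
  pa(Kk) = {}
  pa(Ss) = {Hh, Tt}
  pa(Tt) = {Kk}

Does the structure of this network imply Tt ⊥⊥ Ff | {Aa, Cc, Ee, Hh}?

Yes

We examine all 6 paths between Tt and Ff:
  1. Tt → Ee ← Aa → Ff — Ee:collider[open]; Aa:fork[blocks] ⇒ blocked
  2. Tt ← Kk → Ee ← Aa → Ff — Kk:fork[open]; Ee:collider[open]; Aa:fork[blocks] ⇒ blocked
  3. Tt → Cc ← Aa → Ff — Cc:collider[open]; Aa:fork[blocks] ⇒ blocked
  4. Tt → Cc ← Ss ← Hh → Aa → Ff — Cc:collider[open]; Ss:chain[open]; Hh:fork[blocks]; Aa:chain[blocks] ⇒ blocked
  5. Tt → Ss ← Hh → Aa → Ff — Ss:collider[open]; Hh:fork[blocks]; Aa:chain[blocks] ⇒ blocked
  6. Tt → Ss → Cc ← Aa → Ff — Ss:chain[open]; Cc:collider[open]; Aa:fork[blocks] ⇒ blocked
Every path is blocked, so Tt and Ff are d-separated given {Aa, Cc, Ee, Hh}.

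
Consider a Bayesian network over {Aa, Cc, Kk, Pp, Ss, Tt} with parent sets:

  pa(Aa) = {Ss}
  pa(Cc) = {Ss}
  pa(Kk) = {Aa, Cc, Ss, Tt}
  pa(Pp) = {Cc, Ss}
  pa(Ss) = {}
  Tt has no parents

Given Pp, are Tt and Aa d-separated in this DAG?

Yes

4 paths connect Tt and Aa; each must be blocked for d-separation to hold:
Path 1: Tt → Kk ← Aa
  Kk is a collider here and neither Kk nor any of its descendants is conditioned on, so the collider stays closed — the path is blocked at Kk.
Path 2: Tt → Kk ← Ss → Aa
  Kk is a collider here and neither Kk nor any of its descendants is conditioned on, so the collider stays closed — the path is blocked at Kk.
Path 3: Tt → Kk ← Cc → Pp ← Ss → Aa
  Kk is a collider here and neither Kk nor any of its descendants is conditioned on, so the collider stays closed — the path is blocked at Kk.
Path 4: Tt → Kk ← Cc ← Ss → Aa
  Kk is a collider here and neither Kk nor any of its descendants is conditioned on, so the collider stays closed — the path is blocked at Kk.
All paths are blocked; Tt ⊥ Aa | {Pp} holds.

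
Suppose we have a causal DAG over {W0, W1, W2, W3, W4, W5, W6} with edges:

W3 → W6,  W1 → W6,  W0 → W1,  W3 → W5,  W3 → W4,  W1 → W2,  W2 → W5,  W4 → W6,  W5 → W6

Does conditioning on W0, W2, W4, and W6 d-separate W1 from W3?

6 paths connect W1 and W3; each must be blocked for d-separation to hold:
Path 1: W1 → W6 ← W4 ← W3
  W4 is a chain here and W4 is conditioned on, so the path is blocked at W4.
Path 2: W1 → W6 ← W5 ← W3
  W6 is a collider and W6 is conditioned on, which opens it; W5 is a chain and W5 is not conditioned on — no node blocks this path, so it is active.
Path 3: W1 → W6 ← W3
  W6 is a collider and W6 is conditioned on, which opens it — no node blocks this path, so it is active.
Path 4: W1 → W2 → W5 → W6 ← W4 ← W3
  W2 is a chain here and W2 is conditioned on, so the path is blocked at W2.
Path 5: W1 → W2 → W5 → W6 ← W3
  W2 is a chain here and W2 is conditioned on, so the path is blocked at W2.
Path 6: W1 → W2 → W5 ← W3
  W2 is a chain here and W2 is conditioned on, so the path is blocked at W2.
Because an active path exists, W1 and W3 are not d-separated.

No — W1 and W3 are not d-separated given {W0, W2, W4, W6}.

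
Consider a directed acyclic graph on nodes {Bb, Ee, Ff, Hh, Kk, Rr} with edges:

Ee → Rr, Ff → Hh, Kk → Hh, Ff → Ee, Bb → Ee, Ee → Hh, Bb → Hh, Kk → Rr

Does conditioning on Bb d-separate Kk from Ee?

4 paths connect Kk and Ee; each must be blocked for d-separation to hold:
Path 1: Kk → Rr ← Ee
  Rr is a collider here and neither Rr nor any of its descendants is conditioned on, so the collider stays closed — the path is blocked at Rr.
Path 2: Kk → Hh ← Ee
  Hh is a collider here and neither Hh nor any of its descendants is conditioned on, so the collider stays closed — the path is blocked at Hh.
Path 3: Kk → Hh ← Bb → Ee
  Hh is a collider here and neither Hh nor any of its descendants is conditioned on, so the collider stays closed — the path is blocked at Hh.
Path 4: Kk → Hh ← Ff → Ee
  Hh is a collider here and neither Hh nor any of its descendants is conditioned on, so the collider stays closed — the path is blocked at Hh.
Since every path is blocked, d-separation holds.

Yes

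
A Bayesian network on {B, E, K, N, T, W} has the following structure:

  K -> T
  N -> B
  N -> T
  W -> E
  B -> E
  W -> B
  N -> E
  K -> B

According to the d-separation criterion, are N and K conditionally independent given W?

We examine all 4 paths between N and K:
  1. N → T ← K — T:collider[blocks] ⇒ blocked
  2. N → E ← W → B ← K — E:collider[blocks]; W:fork[blocks]; B:collider[blocks] ⇒ blocked
  3. N → E ← B ← K — E:collider[blocks]; B:chain[open] ⇒ blocked
  4. N → B ← K — B:collider[blocks] ⇒ blocked
Every path is blocked, so N and K are d-separated given {W}.

Yes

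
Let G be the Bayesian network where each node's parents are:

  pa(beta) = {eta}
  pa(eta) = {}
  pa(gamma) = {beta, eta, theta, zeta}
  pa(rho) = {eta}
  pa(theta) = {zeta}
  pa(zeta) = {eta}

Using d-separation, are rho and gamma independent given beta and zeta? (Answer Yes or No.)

There are 4 undirected paths between rho and gamma; checking each against the conditioning set {beta, zeta}:
Path 1: rho ← eta → gamma
  eta is a fork and eta is not conditioned on — no node blocks this path, so it is active.
Path 2: rho ← eta → zeta → gamma
  zeta is a chain here and zeta is conditioned on, so the path is blocked at zeta.
Path 3: rho ← eta → zeta → theta → gamma
  zeta is a chain here and zeta is conditioned on, so the path is blocked at zeta.
Path 4: rho ← eta → beta → gamma
  beta is a chain here and beta is conditioned on, so the path is blocked at beta.
At least one path is unblocked, so d-separation fails.

No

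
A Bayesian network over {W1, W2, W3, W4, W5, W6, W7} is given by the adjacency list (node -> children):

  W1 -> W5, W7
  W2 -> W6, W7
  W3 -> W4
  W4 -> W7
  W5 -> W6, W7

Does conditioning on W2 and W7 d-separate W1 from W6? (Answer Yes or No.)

No — W1 and W6 are not d-separated given {W2, W7}.

There are 4 undirected paths between W1 and W6; checking each against the conditioning set {W2, W7}:
Path 1: W1 → W7 ← W2 → W6
  W2 is a fork here and W2 is conditioned on, so the path is blocked at W2.
Path 2: W1 → W7 ← W5 → W6
  W7 is a collider and W7 is conditioned on, which opens it; W5 is a fork and W5 is not conditioned on — no node blocks this path, so it is active.
Path 3: W1 → W5 → W7 ← W2 → W6
  W2 is a fork here and W2 is conditioned on, so the path is blocked at W2.
Path 4: W1 → W5 → W6
  W5 is a chain and W5 is not conditioned on — no node blocks this path, so it is active.
Since the path W1 → W7 ← W5 → W6 is active, W1 and W6 are not d-separated given {W2, W7}.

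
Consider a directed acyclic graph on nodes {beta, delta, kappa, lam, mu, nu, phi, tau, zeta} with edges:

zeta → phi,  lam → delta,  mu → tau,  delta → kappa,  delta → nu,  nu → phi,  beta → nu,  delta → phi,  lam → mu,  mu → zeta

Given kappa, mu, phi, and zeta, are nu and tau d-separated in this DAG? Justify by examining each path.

Yes

There are 4 undirected paths between nu and tau; checking each against the conditioning set {kappa, mu, phi, zeta}:
Path 1: nu ← delta → phi ← zeta ← mu → tau
  zeta is a chain here and zeta is conditioned on, so the path is blocked at zeta.
Path 2: nu ← delta ← lam → mu → tau
  mu is a chain here and mu is conditioned on, so the path is blocked at mu.
Path 3: nu → phi ← delta ← lam → mu → tau
  mu is a chain here and mu is conditioned on, so the path is blocked at mu.
Path 4: nu → phi ← zeta ← mu → tau
  zeta is a chain here and zeta is conditioned on, so the path is blocked at zeta.
Every path is blocked, so nu and tau are d-separated given {kappa, mu, phi, zeta}.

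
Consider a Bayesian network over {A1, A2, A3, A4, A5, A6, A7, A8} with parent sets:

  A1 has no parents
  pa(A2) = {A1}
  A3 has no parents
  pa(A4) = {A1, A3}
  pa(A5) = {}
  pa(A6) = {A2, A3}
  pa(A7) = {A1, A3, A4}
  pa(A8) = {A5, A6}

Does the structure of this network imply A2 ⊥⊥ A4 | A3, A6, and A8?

No — A2 and A4 are not d-separated given {A3, A6, A8}.

6 paths connect A2 and A4; each must be blocked for d-separation to hold:
Path 1: A2 ← A1 → A7 ← A3 → A4
  A7 is a collider here and neither A7 nor any of its descendants is conditioned on, so the collider stays closed — the path is blocked at A7.
Path 2: A2 ← A1 → A7 ← A4
  A7 is a collider here and neither A7 nor any of its descendants is conditioned on, so the collider stays closed — the path is blocked at A7.
Path 3: A2 ← A1 → A4
  A1 is a fork and A1 is not conditioned on — no node blocks this path, so it is active.
Path 4: A2 → A6 ← A3 → A7 ← A1 → A4
  A3 is a fork here and A3 is conditioned on, so the path is blocked at A3.
Path 5: A2 → A6 ← A3 → A7 ← A4
  A3 is a fork here and A3 is conditioned on, so the path is blocked at A3.
Path 6: A2 → A6 ← A3 → A4
  A3 is a fork here and A3 is conditioned on, so the path is blocked at A3.
Because an active path exists, A2 and A4 are not d-separated.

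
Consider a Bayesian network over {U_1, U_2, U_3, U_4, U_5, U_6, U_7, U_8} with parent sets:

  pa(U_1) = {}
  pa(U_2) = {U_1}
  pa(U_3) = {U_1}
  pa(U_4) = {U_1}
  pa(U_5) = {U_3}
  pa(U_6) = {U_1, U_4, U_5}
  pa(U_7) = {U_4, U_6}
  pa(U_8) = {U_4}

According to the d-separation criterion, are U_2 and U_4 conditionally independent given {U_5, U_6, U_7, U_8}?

No — U_2 and U_4 are not d-separated given {U_5, U_6, U_7, U_8}.

5 paths connect U_2 and U_4; each must be blocked for d-separation to hold:
Path 1: U_2 ← U_1 → U_3 → U_5 → U_6 → U_7 ← U_4
  U_5 is a chain here and U_5 is conditioned on, so the path is blocked at U_5.
Path 2: U_2 ← U_1 → U_3 → U_5 → U_6 ← U_4
  U_5 is a chain here and U_5 is conditioned on, so the path is blocked at U_5.
Path 3: U_2 ← U_1 → U_6 → U_7 ← U_4
  U_6 is a chain here and U_6 is conditioned on, so the path is blocked at U_6.
Path 4: U_2 ← U_1 → U_6 ← U_4
  U_1 is a fork and U_1 is not conditioned on; U_6 is a collider and U_6 is conditioned on, which opens it — no node blocks this path, so it is active.
Path 5: U_2 ← U_1 → U_4
  U_1 is a fork and U_1 is not conditioned on — no node blocks this path, so it is active.
Because an active path exists, U_2 and U_4 are not d-separated.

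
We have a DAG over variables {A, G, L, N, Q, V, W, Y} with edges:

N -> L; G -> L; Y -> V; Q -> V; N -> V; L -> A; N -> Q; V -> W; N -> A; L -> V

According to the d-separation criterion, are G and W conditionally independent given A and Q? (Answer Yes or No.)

5 paths connect G and W; each must be blocked for d-separation to hold:
Path 1: G → L → V → W
  L is a chain and L is not conditioned on; V is a chain and V is not conditioned on — no node blocks this path, so it is active.
Path 2: G → L → A ← N → Q → V → W
  Q is a chain here and Q is conditioned on, so the path is blocked at Q.
Path 3: G → L → A ← N → V → W
  L is a chain and L is not conditioned on; A is a collider and A is conditioned on, which opens it; N is a fork and N is not conditioned on; V is a chain and V is not conditioned on — no node blocks this path, so it is active.
Path 4: G → L ← N → Q → V → W
  Q is a chain here and Q is conditioned on, so the path is blocked at Q.
Path 5: G → L ← N → V → W
  L is a collider and its descendant A is conditioned on, which opens it; N is a fork and N is not conditioned on; V is a chain and V is not conditioned on — no node blocks this path, so it is active.
At least one path is unblocked, so d-separation fails.

No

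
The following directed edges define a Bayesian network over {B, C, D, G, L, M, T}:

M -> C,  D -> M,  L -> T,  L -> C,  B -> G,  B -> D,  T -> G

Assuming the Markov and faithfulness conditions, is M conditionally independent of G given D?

Enumerating the 2 paths from M to G and testing each for blocking by {D}:
Path 1: M ← D ← B → G
  D is a chain here and D is conditioned on, so the path is blocked at D.
Path 2: M → C ← L → T → G
  C is a collider here and neither C nor any of its descendants is conditioned on, so the collider stays closed — the path is blocked at C.
Every path is blocked, so M and G are d-separated given {D}.

Yes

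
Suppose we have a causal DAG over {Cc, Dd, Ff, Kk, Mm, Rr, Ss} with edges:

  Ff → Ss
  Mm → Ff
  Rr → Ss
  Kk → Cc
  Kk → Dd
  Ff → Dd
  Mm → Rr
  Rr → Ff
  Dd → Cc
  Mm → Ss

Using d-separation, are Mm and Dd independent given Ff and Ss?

Yes — Mm and Dd are d-separated given {Ff, Ss}.

Enumerating the 5 paths from Mm to Dd and testing each for blocking by {Ff, Ss}:
Path 1: Mm → Rr → Ss ← Ff → Dd
  Ff is a fork here and Ff is conditioned on, so the path is blocked at Ff.
Path 2: Mm → Rr → Ff → Dd
  Ff is a chain here and Ff is conditioned on, so the path is blocked at Ff.
Path 3: Mm → Ss ← Rr → Ff → Dd
  Ff is a chain here and Ff is conditioned on, so the path is blocked at Ff.
Path 4: Mm → Ss ← Ff → Dd
  Ff is a fork here and Ff is conditioned on, so the path is blocked at Ff.
Path 5: Mm → Ff → Dd
  Ff is a chain here and Ff is conditioned on, so the path is blocked at Ff.
Since every path is blocked, d-separation holds.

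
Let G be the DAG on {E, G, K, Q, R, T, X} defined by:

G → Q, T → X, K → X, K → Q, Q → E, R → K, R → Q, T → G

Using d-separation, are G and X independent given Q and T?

No — G and X are not d-separated given {Q, T}.

We examine all 3 paths between G and X:
  1. G → Q ← R → K → X — Q:collider[open]; R:fork[open]; K:chain[open] ⇒ active
  2. G → Q ← K → X — Q:collider[open]; K:fork[open] ⇒ active
  3. G ← T → X — T:fork[blocks] ⇒ blocked
Because an active path exists, G and X are not d-separated.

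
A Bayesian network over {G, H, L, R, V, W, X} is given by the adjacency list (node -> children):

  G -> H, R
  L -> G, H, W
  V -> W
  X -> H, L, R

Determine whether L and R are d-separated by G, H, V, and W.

Enumerating the 6 paths from L to R and testing each for blocking by {G, H, V, W}:
Path 1: L → H ← G → R
  G is a fork here and G is conditioned on, so the path is blocked at G.
Path 2: L → H ← X → R
  H is a collider and H is conditioned on, which opens it; X is a fork and X is not conditioned on — no node blocks this path, so it is active.
Path 3: L → G → H ← X → R
  G is a chain here and G is conditioned on, so the path is blocked at G.
Path 4: L → G → R
  G is a chain here and G is conditioned on, so the path is blocked at G.
Path 5: L ← X → H ← G → R
  G is a fork here and G is conditioned on, so the path is blocked at G.
Path 6: L ← X → R
  X is a fork and X is not conditioned on — no node blocks this path, so it is active.
At least one path is unblocked, so d-separation fails.

No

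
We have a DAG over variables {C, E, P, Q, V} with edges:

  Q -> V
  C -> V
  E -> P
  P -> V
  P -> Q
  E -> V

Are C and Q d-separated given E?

Yes

Enumerating the 3 paths from C to Q and testing each for blocking by {E}:
Path 1: C → V ← Q
  V is a collider here and neither V nor any of its descendants is conditioned on, so the collider stays closed — the path is blocked at V.
Path 2: C → V ← E → P → Q
  V is a collider here and neither V nor any of its descendants is conditioned on, so the collider stays closed — the path is blocked at V.
Path 3: C → V ← P → Q
  V is a collider here and neither V nor any of its descendants is conditioned on, so the collider stays closed — the path is blocked at V.
Since every path is blocked, d-separation holds.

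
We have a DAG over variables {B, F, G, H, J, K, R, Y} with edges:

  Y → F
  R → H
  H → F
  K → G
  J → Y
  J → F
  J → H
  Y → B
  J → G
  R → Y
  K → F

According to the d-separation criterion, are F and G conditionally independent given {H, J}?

No

Enumerating the 6 paths from F to G and testing each for blocking by {H, J}:
Path 1: F ← J → G
  J is a fork here and J is conditioned on, so the path is blocked at J.
Path 2: F ← K → G
  K is a fork and K is not conditioned on — no node blocks this path, so it is active.
Path 3: F ← Y ← J → G
  J is a fork here and J is conditioned on, so the path is blocked at J.
Path 4: F ← Y ← R → H ← J → G
  J is a fork here and J is conditioned on, so the path is blocked at J.
Path 5: F ← H ← J → G
  H is a chain here and H is conditioned on, so the path is blocked at H.
Path 6: F ← H ← R → Y ← J → G
  H is a chain here and H is conditioned on, so the path is blocked at H.
Because an active path exists, F and G are not d-separated.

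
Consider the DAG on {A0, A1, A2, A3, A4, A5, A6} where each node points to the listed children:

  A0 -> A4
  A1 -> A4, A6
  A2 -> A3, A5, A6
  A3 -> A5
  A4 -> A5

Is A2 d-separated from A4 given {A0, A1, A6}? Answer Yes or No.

Yes — A2 and A4 are d-separated given {A0, A1, A6}.

3 paths connect A2 and A4; each must be blocked for d-separation to hold:
Path 1: A2 → A6 ← A1 → A4
  A1 is a fork here and A1 is conditioned on, so the path is blocked at A1.
Path 2: A2 → A5 ← A4
  A5 is a collider here and neither A5 nor any of its descendants is conditioned on, so the collider stays closed — the path is blocked at A5.
Path 3: A2 → A3 → A5 ← A4
  A5 is a collider here and neither A5 nor any of its descendants is conditioned on, so the collider stays closed — the path is blocked at A5.
All paths are blocked; A2 ⊥ A4 | {A0, A1, A6} holds.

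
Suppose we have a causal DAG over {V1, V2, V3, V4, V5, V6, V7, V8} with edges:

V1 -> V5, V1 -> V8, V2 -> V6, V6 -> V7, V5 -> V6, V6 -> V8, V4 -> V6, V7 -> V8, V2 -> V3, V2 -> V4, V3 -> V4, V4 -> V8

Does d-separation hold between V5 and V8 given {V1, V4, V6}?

Enumerating the 6 paths from V5 to V8 and testing each for blocking by {V1, V4, V6}:
Path 1: V5 ← V1 → V8
  V1 is a fork here and V1 is conditioned on, so the path is blocked at V1.
Path 2: V5 → V6 ← V2 → V4 → V8
  V4 is a chain here and V4 is conditioned on, so the path is blocked at V4.
Path 3: V5 → V6 ← V2 → V3 → V4 → V8
  V4 is a chain here and V4 is conditioned on, so the path is blocked at V4.
Path 4: V5 → V6 ← V4 → V8
  V4 is a fork here and V4 is conditioned on, so the path is blocked at V4.
Path 5: V5 → V6 → V8
  V6 is a chain here and V6 is conditioned on, so the path is blocked at V6.
Path 6: V5 → V6 → V7 → V8
  V6 is a chain here and V6 is conditioned on, so the path is blocked at V6.
Every path is blocked, so V5 and V8 are d-separated given {V1, V4, V6}.

Yes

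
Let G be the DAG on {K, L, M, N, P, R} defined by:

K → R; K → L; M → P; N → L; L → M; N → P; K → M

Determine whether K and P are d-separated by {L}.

No — K and P are not d-separated given {L}.

4 paths connect K and P; each must be blocked for d-separation to hold:
Path 1: K → L ← N → P
  L is a collider and L is conditioned on, which opens it; N is a fork and N is not conditioned on — no node blocks this path, so it is active.
Path 2: K → L → M → P
  L is a chain here and L is conditioned on, so the path is blocked at L.
Path 3: K → M ← L ← N → P
  M is a collider here and neither M nor any of its descendants is conditioned on, so the collider stays closed — the path is blocked at M.
Path 4: K → M → P
  M is a chain and M is not conditioned on — no node blocks this path, so it is active.
Because an active path exists, K and P are not d-separated.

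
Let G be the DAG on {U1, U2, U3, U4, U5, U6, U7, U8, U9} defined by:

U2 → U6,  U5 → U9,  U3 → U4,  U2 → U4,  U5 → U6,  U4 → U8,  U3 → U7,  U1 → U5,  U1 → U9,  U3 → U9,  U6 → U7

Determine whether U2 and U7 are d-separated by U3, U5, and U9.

No — U2 and U7 are not d-separated given {U3, U5, U9}.

Enumerating the 6 paths from U2 to U7 and testing each for blocking by {U3, U5, U9}:
Path 1: U2 → U4 ← U3 → U9 ← U1 → U5 → U6 → U7
  U4 is a collider here and neither U4 nor any of its descendants is conditioned on, so the collider stays closed — the path is blocked at U4.
Path 2: U2 → U4 ← U3 → U9 ← U5 → U6 → U7
  U4 is a collider here and neither U4 nor any of its descendants is conditioned on, so the collider stays closed — the path is blocked at U4.
Path 3: U2 → U4 ← U3 → U7
  U4 is a collider here and neither U4 nor any of its descendants is conditioned on, so the collider stays closed — the path is blocked at U4.
Path 4: U2 → U6 → U7
  U6 is a chain and U6 is not conditioned on — no node blocks this path, so it is active.
Path 5: U2 → U6 ← U5 → U9 ← U3 → U7
  U6 is a collider here and neither U6 nor any of its descendants is conditioned on, so the collider stays closed — the path is blocked at U6.
Path 6: U2 → U6 ← U5 ← U1 → U9 ← U3 → U7
  U6 is a collider here and neither U6 nor any of its descendants is conditioned on, so the collider stays closed — the path is blocked at U6.
Since the path U2 → U6 → U7 is active, U2 and U7 are not d-separated given {U3, U5, U9}.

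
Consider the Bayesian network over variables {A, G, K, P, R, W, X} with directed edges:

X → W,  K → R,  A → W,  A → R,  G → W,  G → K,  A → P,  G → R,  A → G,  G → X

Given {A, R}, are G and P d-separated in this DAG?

Yes — G and P are d-separated given {A, R}.

There are 5 undirected paths between G and P; checking each against the conditioning set {A, R}:
  1. G → R ← A → P — R:collider[open]; A:fork[blocks] ⇒ blocked
  2. G → X → W ← A → P — X:chain[open]; W:collider[blocks]; A:fork[blocks] ⇒ blocked
  3. G ← A → P — A:fork[blocks] ⇒ blocked
  4. G → K → R ← A → P — K:chain[open]; R:collider[open]; A:fork[blocks] ⇒ blocked
  5. G → W ← A → P — W:collider[blocks]; A:fork[blocks] ⇒ blocked
All paths are blocked; G ⊥ P | {A, R} holds.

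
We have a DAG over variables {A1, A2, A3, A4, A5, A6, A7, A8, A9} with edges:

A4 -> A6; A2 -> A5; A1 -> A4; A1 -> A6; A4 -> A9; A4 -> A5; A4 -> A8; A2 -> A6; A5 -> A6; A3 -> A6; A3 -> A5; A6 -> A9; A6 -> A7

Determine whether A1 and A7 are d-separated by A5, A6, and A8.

Yes

Enumerating the 6 paths from A1 to A7 and testing each for blocking by {A5, A6, A8}:
Path 1: A1 → A4 → A9 ← A6 → A7
  A9 is a collider here and neither A9 nor any of its descendants is conditioned on, so the collider stays closed — the path is blocked at A9.
Path 2: A1 → A4 → A6 → A7
  A6 is a chain here and A6 is conditioned on, so the path is blocked at A6.
Path 3: A1 → A4 → A5 → A6 → A7
  A5 is a chain here and A5 is conditioned on, so the path is blocked at A5.
Path 4: A1 → A4 → A5 ← A2 → A6 → A7
  A6 is a chain here and A6 is conditioned on, so the path is blocked at A6.
Path 5: A1 → A4 → A5 ← A3 → A6 → A7
  A6 is a chain here and A6 is conditioned on, so the path is blocked at A6.
Path 6: A1 → A6 → A7
  A6 is a chain here and A6 is conditioned on, so the path is blocked at A6.
Since every path is blocked, d-separation holds.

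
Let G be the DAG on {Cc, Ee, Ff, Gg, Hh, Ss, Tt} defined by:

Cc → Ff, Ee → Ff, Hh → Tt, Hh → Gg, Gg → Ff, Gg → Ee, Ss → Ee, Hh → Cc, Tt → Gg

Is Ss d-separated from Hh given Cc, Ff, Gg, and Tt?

6 paths connect Ss and Hh; each must be blocked for d-separation to hold:
  1. Ss → Ee → Ff ← Cc ← Hh — Ee:chain[open]; Ff:collider[open]; Cc:chain[blocks] ⇒ blocked
  2. Ss → Ee → Ff ← Gg ← Hh — Ee:chain[open]; Ff:collider[open]; Gg:chain[blocks] ⇒ blocked
  3. Ss → Ee → Ff ← Gg ← Tt ← Hh — Ee:chain[open]; Ff:collider[open]; Gg:chain[blocks]; Tt:chain[blocks] ⇒ blocked
  4. Ss → Ee ← Gg → Ff ← Cc ← Hh — Ee:collider[open]; Gg:fork[blocks]; Ff:collider[open]; Cc:chain[blocks] ⇒ blocked
  5. Ss → Ee ← Gg ← Hh — Ee:collider[open]; Gg:chain[blocks] ⇒ blocked
  6. Ss → Ee ← Gg ← Tt ← Hh — Ee:collider[open]; Gg:chain[blocks]; Tt:chain[blocks] ⇒ blocked
Every path is blocked, so Ss and Hh are d-separated given {Cc, Ff, Gg, Tt}.

Yes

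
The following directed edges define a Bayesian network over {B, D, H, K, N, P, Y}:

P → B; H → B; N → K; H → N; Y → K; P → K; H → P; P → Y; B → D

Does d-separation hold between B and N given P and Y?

6 paths connect B and N; each must be blocked for d-separation to hold:
  1. B ← P ← H → N — P:chain[blocks]; H:fork[open] ⇒ blocked
  2. B ← P → K ← N — P:fork[blocks]; K:collider[blocks] ⇒ blocked
  3. B ← P → Y → K ← N — P:fork[blocks]; Y:chain[blocks]; K:collider[blocks] ⇒ blocked
  4. B ← H → N — H:fork[open] ⇒ active
  5. B ← H → P → K ← N — H:fork[open]; P:chain[blocks]; K:collider[blocks] ⇒ blocked
  6. B ← H → P → Y → K ← N — H:fork[open]; P:chain[blocks]; Y:chain[blocks]; K:collider[blocks] ⇒ blocked
At least one path is unblocked, so d-separation fails.

No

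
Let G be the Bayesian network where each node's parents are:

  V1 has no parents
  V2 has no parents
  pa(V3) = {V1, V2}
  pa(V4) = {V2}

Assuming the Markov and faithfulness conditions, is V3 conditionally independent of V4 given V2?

Yes

There is one path between V3 and V4:
  1. V3 ← V2 → V4 — V2:fork[blocks] ⇒ blocked
Since every path is blocked, d-separation holds.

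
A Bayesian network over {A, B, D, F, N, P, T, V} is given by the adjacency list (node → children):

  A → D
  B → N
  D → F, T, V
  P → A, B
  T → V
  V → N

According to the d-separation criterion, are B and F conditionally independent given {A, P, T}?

3 paths connect B and F; each must be blocked for d-separation to hold:
Path 1: B ← P → A → D → F
  P is a fork here and P is conditioned on, so the path is blocked at P.
Path 2: B → N ← V ← T ← D → F
  N is a collider here and neither N nor any of its descendants is conditioned on, so the collider stays closed — the path is blocked at N.
Path 3: B → N ← V ← D → F
  N is a collider here and neither N nor any of its descendants is conditioned on, so the collider stays closed — the path is blocked at N.
All paths are blocked; B ⊥ F | {A, P, T} holds.

Yes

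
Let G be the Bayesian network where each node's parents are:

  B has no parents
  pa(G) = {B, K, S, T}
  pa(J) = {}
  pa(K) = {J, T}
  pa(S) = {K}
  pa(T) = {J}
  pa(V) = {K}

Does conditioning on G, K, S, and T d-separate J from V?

Yes

We examine all 4 paths between J and V:
  1. J → T → G ← S ← K → V — T:chain[blocks]; G:collider[open]; S:chain[blocks]; K:fork[blocks] ⇒ blocked
  2. J → T → G ← K → V — T:chain[blocks]; G:collider[open]; K:fork[blocks] ⇒ blocked
  3. J → T → K → V — T:chain[blocks]; K:chain[blocks] ⇒ blocked
  4. J → K → V — K:chain[blocks] ⇒ blocked
Every path is blocked, so J and V are d-separated given {G, K, S, T}.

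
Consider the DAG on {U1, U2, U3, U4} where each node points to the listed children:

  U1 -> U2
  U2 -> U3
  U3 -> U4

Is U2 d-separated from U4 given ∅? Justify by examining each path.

No

Only one path connects U2 and U4:
Path 1: U2 → U3 → U4
  U3 is a chain and U3 is not conditioned on — no node blocks this path, so it is active.
Since the path U2 → U3 → U4 is active, U2 and U4 are not d-separated given ∅.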